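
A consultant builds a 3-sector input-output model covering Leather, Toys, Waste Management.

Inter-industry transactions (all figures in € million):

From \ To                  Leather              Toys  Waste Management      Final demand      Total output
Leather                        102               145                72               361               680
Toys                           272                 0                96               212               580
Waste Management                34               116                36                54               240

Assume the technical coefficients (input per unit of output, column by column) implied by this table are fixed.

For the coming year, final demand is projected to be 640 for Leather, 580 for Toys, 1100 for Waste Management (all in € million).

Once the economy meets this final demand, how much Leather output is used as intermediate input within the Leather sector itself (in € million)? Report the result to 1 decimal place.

z_LL = 311.4

Technical coefficients a_ij = z_ij / X_j:
  a_LL = 102/680 = 0.15, a_TL = 272/680 = 0.40, a_WL = 34/680 = 0.05
  a_LT = 145/580 = 0.25, a_TT = 0/580 = 0.00, a_WT = 116/580 = 0.20
  a_LW = 72/240 = 0.30, a_TW = 96/240 = 0.40, a_WW = 36/240 = 0.15
I − A =
  [   0.85    -0.25    -0.30]
  [  -0.40     1.00    -0.40]
  [  -0.05    -0.20     0.85]
Cofactors of I−A, C_ij = (−1)^(i+j)·(minor ij) (rows/columns in the sector order above):
  C_11 = (1.00)(0.85) − (-0.40)(-0.20) = 0.7700
  C_12 = −[(-0.40)(0.85) − (-0.40)(-0.05)] = 0.3600
  C_13 = (-0.40)(-0.20) − (1.00)(-0.05) = 0.1300
  C_21 = −[(-0.25)(0.85) − (-0.30)(-0.20)] = 0.2725
  C_22 = (0.85)(0.85) − (-0.30)(-0.05) = 0.7075
  C_23 = −[(0.85)(-0.20) − (-0.25)(-0.05)] = 0.1825
  C_31 = (-0.25)(-0.40) − (-0.30)(1.00) = 0.4000
  C_32 = −[(0.85)(-0.40) − (-0.30)(-0.40)] = 0.4600
  C_33 = (0.85)(1.00) − (-0.25)(-0.40) = 0.7500
det(I−A) = Σ_j (I−A)_1j·C_1j = (0.85)(0.7700) + (-0.25)(0.3600) + (-0.30)(0.1300) = 0.5255
adj(I−A) = Cᵀ =
  [ 0.7700   0.2725   0.4000]
  [ 0.3600   0.7075   0.4600]
  [ 0.1300   0.1825   0.7500]
(I − A)⁻¹ = adj(I−A) / det(I−A) ≈
  [   1.4653     0.5186     0.7612]
  [   0.6851     1.3463     0.8754]
  [   0.2474     0.3473     1.4272]
First solve x = (I − A)⁻¹ d = adj(I−A)·d / det(I−A); in particular x_L = (0.7700·640 + 0.2725·580 + 0.4000·1100) / 0.5255 = 1090.85 / 0.5255 ≈ 2075.833.
Intermediate flow from L to L: z_LL = a_LL · x_L = 0.15 × 1090.85 / 0.5255 = 163.6275 / 0.5255 ≈ 311.4.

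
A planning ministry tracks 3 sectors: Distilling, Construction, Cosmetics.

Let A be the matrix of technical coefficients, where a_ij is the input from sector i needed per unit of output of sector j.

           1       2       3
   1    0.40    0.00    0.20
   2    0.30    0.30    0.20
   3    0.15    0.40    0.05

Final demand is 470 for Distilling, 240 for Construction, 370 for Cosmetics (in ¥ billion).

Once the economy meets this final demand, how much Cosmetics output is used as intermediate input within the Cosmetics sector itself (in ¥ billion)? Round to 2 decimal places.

I − A =
  [   0.60     0.00    -0.20]
  [  -0.30     0.70    -0.20]
  [  -0.15    -0.40     0.95]
Cofactors of I−A, C_ij = (−1)^(i+j)·(minor ij) (rows/columns in the sector order above):
  C_11 = (0.70)(0.95) − (-0.20)(-0.40) = 0.5850
  C_12 = −[(-0.30)(0.95) − (-0.20)(-0.15)] = 0.3150
  C_13 = (-0.30)(-0.40) − (0.70)(-0.15) = 0.2250
  C_21 = −[(0.00)(0.95) − (-0.20)(-0.40)] = 0.0800
  C_22 = (0.60)(0.95) − (-0.20)(-0.15) = 0.5400
  C_23 = −[(0.60)(-0.40) − (0.00)(-0.15)] = 0.2400
  C_31 = (0.00)(-0.20) − (-0.20)(0.70) = 0.1400
  C_32 = −[(0.60)(-0.20) − (-0.20)(-0.30)] = 0.1800
  C_33 = (0.60)(0.70) − (0.00)(-0.30) = 0.4200
det(I−A) = Σ_j (I−A)_1j·C_1j = (0.60)(0.5850) + (0.00)(0.3150) + (-0.20)(0.2250) = 0.3060
adj(I−A) = Cᵀ =
  [ 0.5850   0.0800   0.1400]
  [ 0.3150   0.5400   0.1800]
  [ 0.2250   0.2400   0.4200]
(I − A)⁻¹ = adj(I−A) / det(I−A) ≈
  [   1.9118     0.2614     0.4575]
  [   1.0294     1.7647     0.5882]
  [   0.7353     0.7843     1.3725]
First solve x = (I − A)⁻¹ d = adj(I−A)·d / det(I−A); in particular x_3 = (0.2250·470 + 0.2400·240 + 0.4200·370) / 0.3060 = 318.75 / 0.3060 ≈ 1041.6667.
Intermediate flow from 3 to 3: z_33 = a_33 · x_3 = 0.05 × 318.75 / 0.3060 = 15.9375 / 0.3060 ≈ 52.08.

z_33 = 52.08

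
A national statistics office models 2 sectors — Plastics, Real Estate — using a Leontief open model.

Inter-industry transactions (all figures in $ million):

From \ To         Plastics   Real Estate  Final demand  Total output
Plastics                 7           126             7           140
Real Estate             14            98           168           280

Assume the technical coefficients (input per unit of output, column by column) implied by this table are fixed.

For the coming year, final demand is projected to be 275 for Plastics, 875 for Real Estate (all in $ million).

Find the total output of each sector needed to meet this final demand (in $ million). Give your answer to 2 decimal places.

x_1 = 1000.00, x_2 = 1500.00

Technical coefficients a_ij = z_ij / X_j:
  a_11 = 7/140 = 0.05, a_21 = 14/140 = 0.10
  a_12 = 126/280 = 0.45, a_22 = 98/280 = 0.35
I − A =
  [   0.95    -0.45]
  [  -0.10     0.65]
det(I−A) = (0.95)(0.65) − (-0.45)(-0.10) = 0.5725
adj(I−A) = [[0.65, 0.45], [0.10, 0.95]]
(I − A)⁻¹ = adj(I−A) / det(I−A) ≈
  [   1.1354     0.7860]
  [   0.1747     1.6594]
x = (I − A)⁻¹ d = adj(I−A)·d / det(I−A), with det(I−A) = 0.5725:
  x_1 = (0.65·275 + 0.45·875) / 0.5725 = 572.50 / 0.5725 = 1000.00
  x_2 = (0.10·275 + 0.95·875) / 0.5725 = 858.75 / 0.5725 = 1500.00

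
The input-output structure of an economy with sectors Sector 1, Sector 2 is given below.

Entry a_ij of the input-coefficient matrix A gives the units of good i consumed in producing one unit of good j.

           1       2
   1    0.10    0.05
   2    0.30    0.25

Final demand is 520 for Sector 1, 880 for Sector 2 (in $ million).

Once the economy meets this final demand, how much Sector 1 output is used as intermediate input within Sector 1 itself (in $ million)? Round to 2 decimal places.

z_11 = 65.76

I − A =
  [   0.90    -0.05]
  [  -0.30     0.75]
det(I−A) = (0.90)(0.75) − (-0.05)(-0.30) = 0.6600
adj(I−A) = [[0.75, 0.05], [0.30, 0.90]]
(I − A)⁻¹ = adj(I−A) / det(I−A) ≈
  [   1.1364     0.0758]
  [   0.4545     1.3636]
First solve x = (I − A)⁻¹ d = adj(I−A)·d / det(I−A); in particular x_1 = (0.75·520 + 0.05·880) / 0.6600 = 434.00 / 0.6600 ≈ 657.5758.
Intermediate flow from 1 to 1: z_11 = a_11 · x_1 = 0.10 × 434.00 / 0.6600 = 43.40 / 0.6600 ≈ 65.76.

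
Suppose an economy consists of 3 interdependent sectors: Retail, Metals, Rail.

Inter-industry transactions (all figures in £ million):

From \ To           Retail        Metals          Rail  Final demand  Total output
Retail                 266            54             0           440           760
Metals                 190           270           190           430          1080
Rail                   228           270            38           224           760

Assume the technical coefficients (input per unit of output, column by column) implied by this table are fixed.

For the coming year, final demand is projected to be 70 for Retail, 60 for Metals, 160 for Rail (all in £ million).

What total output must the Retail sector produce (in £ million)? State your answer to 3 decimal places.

x_1 = 123.748

Technical coefficients a_ij = z_ij / X_j:
  a_11 = 266/760 = 0.35, a_21 = 190/760 = 0.25, a_31 = 228/760 = 0.30
  a_12 = 54/1080 = 0.05, a_22 = 270/1080 = 0.25, a_32 = 270/1080 = 0.25
  a_13 = 0/760 = 0.00, a_23 = 190/760 = 0.25, a_33 = 38/760 = 0.05
I − A =
  [   0.65    -0.05     0.00]
  [  -0.25     0.75    -0.25]
  [  -0.30    -0.25     0.95]
Cofactors of I−A, C_ij = (−1)^(i+j)·(minor ij) (rows/columns in the sector order above):
  C_11 = (0.75)(0.95) − (-0.25)(-0.25) = 0.6500
  C_12 = −[(-0.25)(0.95) − (-0.25)(-0.30)] = 0.3125
  C_13 = (-0.25)(-0.25) − (0.75)(-0.30) = 0.2875
  C_21 = −[(-0.05)(0.95) − (0.00)(-0.25)] = 0.0475
  C_22 = (0.65)(0.95) − (0.00)(-0.30) = 0.6175
  C_23 = −[(0.65)(-0.25) − (-0.05)(-0.30)] = 0.1775
  C_31 = (-0.05)(-0.25) − (0.00)(0.75) = 0.0125
  C_32 = −[(0.65)(-0.25) − (0.00)(-0.25)] = 0.1625
  C_33 = (0.65)(0.75) − (-0.05)(-0.25) = 0.4750
det(I−A) = Σ_j (I−A)_1j·C_1j = (0.65)(0.6500) + (-0.05)(0.3125) + (0.00)(0.2875) = 0.406875
adj(I−A) = Cᵀ =
  [ 0.6500   0.0475   0.0125]
  [ 0.3125   0.6175   0.1625]
  [ 0.2875   0.1775   0.4750]
(I − A)⁻¹ = adj(I−A) / det(I−A) ≈
  [   1.5975     0.1167     0.0307]
  [   0.7680     1.5177     0.3994]
  [   0.7066     0.4363     1.1674]
x = (I − A)⁻¹ d = adj(I−A)·d / det(I−A), with det(I−A) = 0.406875:
  x_1 = (0.6500·70 + 0.0475·60 + 0.0125·160) / 0.406875 = 50.35 / 0.406875 ≈ 123.748
  x_2 = (0.3125·70 + 0.6175·60 + 0.1625·160) / 0.406875 = 84.925 / 0.406875 ≈ 208.725
  x_3 = (0.2875·70 + 0.1775·60 + 0.4750·160) / 0.406875 = 106.775 / 0.406875 ≈ 262.427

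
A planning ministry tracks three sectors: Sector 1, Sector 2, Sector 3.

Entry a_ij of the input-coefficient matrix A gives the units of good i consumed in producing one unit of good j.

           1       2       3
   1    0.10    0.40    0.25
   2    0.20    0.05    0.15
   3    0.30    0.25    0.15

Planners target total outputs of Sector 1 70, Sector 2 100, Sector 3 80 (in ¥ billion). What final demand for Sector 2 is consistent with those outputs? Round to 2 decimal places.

d_2 = 69.00

I − A =
  [   0.90    -0.40    -0.25]
  [  -0.20     0.95    -0.15]
  [  -0.30    -0.25     0.85]
d = (I − A) x:
  d_1 = (+0.90)·70 + (-0.40)·100 + (-0.25)·80 = 3.00
  d_2 = (-0.20)·70 + (+0.95)·100 + (-0.15)·80 = 69.00
  d_3 = (-0.30)·70 + (-0.25)·100 + (+0.85)·80 = 22.00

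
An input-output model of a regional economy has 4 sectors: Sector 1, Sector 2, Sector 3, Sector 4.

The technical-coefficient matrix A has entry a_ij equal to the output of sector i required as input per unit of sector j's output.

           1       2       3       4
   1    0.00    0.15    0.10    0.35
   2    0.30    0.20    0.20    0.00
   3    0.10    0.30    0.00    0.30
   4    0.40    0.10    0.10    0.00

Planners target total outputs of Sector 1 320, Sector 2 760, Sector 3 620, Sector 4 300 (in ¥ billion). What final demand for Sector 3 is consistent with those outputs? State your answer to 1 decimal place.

d_3 = 270.0

I − A =
  [   1.00    -0.15    -0.10    -0.35]
  [  -0.30     0.80    -0.20     0.00]
  [  -0.10    -0.30     1.00    -0.30]
  [  -0.40    -0.10    -0.10     1.00]
d = (I − A) x:
  d_1 = (+1.00)·320 + (-0.15)·760 + (-0.10)·620 + (-0.35)·300 = 39.0
  d_2 = (-0.30)·320 + (+0.80)·760 + (-0.20)·620 + (+0.00)·300 = 388.0
  d_3 = (-0.10)·320 + (-0.30)·760 + (+1.00)·620 + (-0.30)·300 = 270.0
  d_4 = (-0.40)·320 + (-0.10)·760 + (-0.10)·620 + (+1.00)·300 = 34.0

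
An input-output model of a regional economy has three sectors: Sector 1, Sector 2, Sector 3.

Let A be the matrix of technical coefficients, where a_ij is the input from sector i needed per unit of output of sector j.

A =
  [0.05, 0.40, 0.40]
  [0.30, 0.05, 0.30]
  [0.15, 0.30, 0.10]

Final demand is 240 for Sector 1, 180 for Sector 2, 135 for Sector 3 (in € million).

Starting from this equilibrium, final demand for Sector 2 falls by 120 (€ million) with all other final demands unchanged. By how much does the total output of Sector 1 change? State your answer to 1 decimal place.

Δx_1 = -113.4

I − A =
  [   0.95    -0.40    -0.40]
  [  -0.30     0.95    -0.30]
  [  -0.15    -0.30     0.90]
Cofactors of I−A, C_ij = (−1)^(i+j)·(minor ij) (rows/columns in the sector order above):
  C_11 = (0.95)(0.90) − (-0.30)(-0.30) = 0.7650
  C_12 = −[(-0.30)(0.90) − (-0.30)(-0.15)] = 0.3150
  C_13 = (-0.30)(-0.30) − (0.95)(-0.15) = 0.2325
  C_21 = −[(-0.40)(0.90) − (-0.40)(-0.30)] = 0.4800
  C_22 = (0.95)(0.90) − (-0.40)(-0.15) = 0.7950
  C_23 = −[(0.95)(-0.30) − (-0.40)(-0.15)] = 0.3450
  C_31 = (-0.40)(-0.30) − (-0.40)(0.95) = 0.5000
  C_32 = −[(0.95)(-0.30) − (-0.40)(-0.30)] = 0.4050
  C_33 = (0.95)(0.95) − (-0.40)(-0.30) = 0.7825
det(I−A) = Σ_j (I−A)_1j·C_1j = (0.95)(0.7650) + (-0.40)(0.3150) + (-0.40)(0.2325) = 0.50775
adj(I−A) = Cᵀ =
  [ 0.7650   0.4800   0.5000]
  [ 0.3150   0.7950   0.4050]
  [ 0.2325   0.3450   0.7825]
(I − A)⁻¹ = adj(I−A) / det(I−A) ≈
  [   1.5066     0.9453     0.9847]
  [   0.6204     1.5657     0.7976]
  [   0.4579     0.6795     1.5411]
Δx = (I − A)⁻¹ Δd with Δd having -120 in the Sector 2 component and 0 elsewhere.
So Δx_1 = L_12 · (-120), where L_12 = adj(I−A)_12 / det(I−A) = 0.4800 / 0.50775.
Δx_1 = 0.4800 × (-120) / 0.50775 = -57.60 / 0.50775 ≈ -113.4.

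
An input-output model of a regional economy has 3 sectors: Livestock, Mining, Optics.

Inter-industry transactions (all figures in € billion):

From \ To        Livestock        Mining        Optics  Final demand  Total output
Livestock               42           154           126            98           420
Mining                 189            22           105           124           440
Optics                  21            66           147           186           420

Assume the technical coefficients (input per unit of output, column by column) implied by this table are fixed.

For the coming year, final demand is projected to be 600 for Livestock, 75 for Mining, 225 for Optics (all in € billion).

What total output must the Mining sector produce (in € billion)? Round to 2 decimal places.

Technical coefficients a_ij = z_ij / X_j:
  a_11 = 42/420 = 0.10, a_21 = 189/420 = 0.45, a_31 = 21/420 = 0.05
  a_12 = 154/440 = 0.35, a_22 = 22/440 = 0.05, a_32 = 66/440 = 0.15
  a_13 = 126/420 = 0.30, a_23 = 105/420 = 0.25, a_33 = 147/420 = 0.35
I − A =
  [   0.90    -0.35    -0.30]
  [  -0.45     0.95    -0.25]
  [  -0.05    -0.15     0.65]
Cofactors of I−A, C_ij = (−1)^(i+j)·(minor ij) (rows/columns in the sector order above):
  C_11 = (0.95)(0.65) − (-0.25)(-0.15) = 0.5800
  C_12 = −[(-0.45)(0.65) − (-0.25)(-0.05)] = 0.3050
  C_13 = (-0.45)(-0.15) − (0.95)(-0.05) = 0.1150
  C_21 = −[(-0.35)(0.65) − (-0.30)(-0.15)] = 0.2725
  C_22 = (0.90)(0.65) − (-0.30)(-0.05) = 0.5700
  C_23 = −[(0.90)(-0.15) − (-0.35)(-0.05)] = 0.1525
  C_31 = (-0.35)(-0.25) − (-0.30)(0.95) = 0.3725
  C_32 = −[(0.90)(-0.25) − (-0.30)(-0.45)] = 0.3600
  C_33 = (0.90)(0.95) − (-0.35)(-0.45) = 0.6975
det(I−A) = Σ_j (I−A)_1j·C_1j = (0.90)(0.5800) + (-0.35)(0.3050) + (-0.30)(0.1150) = 0.38075
adj(I−A) = Cᵀ =
  [ 0.5800   0.2725   0.3725]
  [ 0.3050   0.5700   0.3600]
  [ 0.1150   0.1525   0.6975]
(I − A)⁻¹ = adj(I−A) / det(I−A) ≈
  [   1.5233     0.7157     0.9783]
  [   0.8011     1.4970     0.9455]
  [   0.3020     0.4005     1.8319]
x = (I − A)⁻¹ d = adj(I−A)·d / det(I−A), with det(I−A) = 0.38075:
  x_1 = (0.5800·600 + 0.2725·75 + 0.3725·225) / 0.38075 = 452.25 / 0.38075 ≈ 1187.79
  x_2 = (0.3050·600 + 0.5700·75 + 0.3600·225) / 0.38075 = 306.75 / 0.38075 ≈ 805.65
  x_3 = (0.1150·600 + 0.1525·75 + 0.6975·225) / 0.38075 = 237.375 / 0.38075 ≈ 623.44

x_2 = 805.65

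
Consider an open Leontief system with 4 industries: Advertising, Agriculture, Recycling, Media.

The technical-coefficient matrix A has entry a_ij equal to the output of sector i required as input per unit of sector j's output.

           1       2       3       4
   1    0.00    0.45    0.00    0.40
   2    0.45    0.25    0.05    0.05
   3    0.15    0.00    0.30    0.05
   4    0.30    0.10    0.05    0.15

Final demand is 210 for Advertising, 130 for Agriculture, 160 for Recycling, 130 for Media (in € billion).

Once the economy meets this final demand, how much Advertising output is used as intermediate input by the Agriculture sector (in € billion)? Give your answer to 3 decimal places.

z_12 = 297.214

I − A =
  [   1.00    -0.45     0.00    -0.40]
  [  -0.45     0.75    -0.05    -0.05]
  [  -0.15     0.00     0.70    -0.05]
  [  -0.30    -0.10    -0.05     0.85]
Compute the cofactors C_ij = (−1)^(i+j)·(3×3 minor ij) of I−A; the adjugate is their transpose:
adj(I−A) = Cᵀ =
  [ 0.440625   0.294625   0.037250   0.226875]
  [ 0.284625   0.505500   0.048000   0.166500]
  [ 0.108375   0.075125   0.345625   0.075750]
  [ 0.195375   0.167875   0.039125   0.379875]
det(I−A) = Σ_j (I−A)_1j·C_1j = (1.00)(0.440625) + (-0.45)(0.284625) + (0.00)(0.108375) + (-0.40)(0.195375) = 0.23439375
(I − A)⁻¹ = adj(I−A) / det(I−A) ≈
  [   1.8798     1.2570     0.1589     0.9679]
  [   1.2143     2.1566     0.2048     0.7103]
  [   0.4624     0.3205     1.4745     0.3232]
  [   0.8335     0.7162     0.1669     1.6207]
First solve x = (I − A)⁻¹ d = adj(I−A)·d / det(I−A); in particular x_2 = (0.284625·210 + 0.505500·130 + 0.048000·160 + 0.166500·130) / 0.23439375 = 154.81125 / 0.23439375 ≈ 660.47516.
Intermediate flow from 1 to 2: z_12 = a_12 · x_2 = 0.45 × 154.81125 / 0.23439375 = 69.6650625 / 0.23439375 ≈ 297.214.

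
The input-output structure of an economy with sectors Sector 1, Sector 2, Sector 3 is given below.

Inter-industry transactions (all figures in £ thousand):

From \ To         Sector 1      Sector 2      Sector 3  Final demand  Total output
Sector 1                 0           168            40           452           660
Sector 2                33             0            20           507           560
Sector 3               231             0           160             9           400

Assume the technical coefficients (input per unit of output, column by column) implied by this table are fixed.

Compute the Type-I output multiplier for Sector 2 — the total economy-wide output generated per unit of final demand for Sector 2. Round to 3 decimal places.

m_2 = 1.543

Technical coefficients a_ij = z_ij / X_j:
  a_11 = 0/660 = 0.00, a_21 = 33/660 = 0.05, a_31 = 231/660 = 0.35
  a_12 = 168/560 = 0.30, a_22 = 0/560 = 0.00, a_32 = 0/560 = 0.00
  a_13 = 40/400 = 0.10, a_23 = 20/400 = 0.05, a_33 = 160/400 = 0.40
I − A =
  [   1.00    -0.30    -0.10]
  [  -0.05     1.00    -0.05]
  [  -0.35     0.00     0.60]
Cofactors of I−A, C_ij = (−1)^(i+j)·(minor ij) (rows/columns in the sector order above):
  C_11 = (1.00)(0.60) − (-0.05)(0.00) = 0.6000
  C_12 = −[(-0.05)(0.60) − (-0.05)(-0.35)] = 0.0475
  C_13 = (-0.05)(0.00) − (1.00)(-0.35) = 0.3500
  C_21 = −[(-0.30)(0.60) − (-0.10)(0.00)] = 0.1800
  C_22 = (1.00)(0.60) − (-0.10)(-0.35) = 0.5650
  C_23 = −[(1.00)(0.00) − (-0.30)(-0.35)] = 0.1050
  C_31 = (-0.30)(-0.05) − (-0.10)(1.00) = 0.1150
  C_32 = −[(1.00)(-0.05) − (-0.10)(-0.05)] = 0.0550
  C_33 = (1.00)(1.00) − (-0.30)(-0.05) = 0.9850
det(I−A) = Σ_j (I−A)_1j·C_1j = (1.00)(0.6000) + (-0.30)(0.0475) + (-0.10)(0.3500) = 0.55075
adj(I−A) = Cᵀ =
  [ 0.6000   0.1800   0.1150]
  [ 0.0475   0.5650   0.0550]
  [ 0.3500   0.1050   0.9850]
(I − A)⁻¹ = adj(I−A) / det(I−A) ≈
  [   1.0894     0.3268     0.2088]
  [   0.0862     1.0259     0.0999]
  [   0.6355     0.1906     1.7885]
The output multiplier for sector j is the column-j sum of the Leontief inverse (I − A)⁻¹ = adj(I−A) / det(I−A).
Column 2 of adj(I−A): (0.1800, 0.5650, 0.1050); det(I−A) = 0.55075.
m_2 = (0.1800 + 0.5650 + 0.1050) / 0.55075 = 0.85 / 0.55075 ≈ 1.543.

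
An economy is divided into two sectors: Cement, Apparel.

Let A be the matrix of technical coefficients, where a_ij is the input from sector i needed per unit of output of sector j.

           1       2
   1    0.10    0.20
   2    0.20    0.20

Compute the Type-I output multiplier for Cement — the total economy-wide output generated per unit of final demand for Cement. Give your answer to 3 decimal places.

m_1 = 1.471

I − A =
  [   0.90    -0.20]
  [  -0.20     0.80]
det(I−A) = (0.90)(0.80) − (-0.20)(-0.20) = 0.6800
adj(I−A) = [[0.80, 0.20], [0.20, 0.90]]
(I − A)⁻¹ = adj(I−A) / det(I−A) ≈
  [   1.1765     0.2941]
  [   0.2941     1.3235]
The output multiplier for sector j is the column-j sum of the Leontief inverse (I − A)⁻¹ = adj(I−A) / det(I−A).
Column 1 of adj(I−A): (0.80, 0.20); det(I−A) = 0.6800.
m_1 = (0.80 + 0.20) / 0.6800 = 1.00 / 0.6800 ≈ 1.471.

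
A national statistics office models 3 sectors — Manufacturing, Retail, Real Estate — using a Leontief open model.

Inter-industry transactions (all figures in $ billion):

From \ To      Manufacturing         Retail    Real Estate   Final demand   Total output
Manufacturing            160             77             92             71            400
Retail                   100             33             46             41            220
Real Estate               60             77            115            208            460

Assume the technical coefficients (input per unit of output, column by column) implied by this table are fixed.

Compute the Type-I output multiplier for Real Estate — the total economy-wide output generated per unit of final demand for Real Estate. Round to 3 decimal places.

Technical coefficients a_ij = z_ij / X_j:
  a_11 = 160/400 = 0.40, a_21 = 100/400 = 0.25, a_31 = 60/400 = 0.15
  a_12 = 77/220 = 0.35, a_22 = 33/220 = 0.15, a_32 = 77/220 = 0.35
  a_13 = 92/460 = 0.20, a_23 = 46/460 = 0.10, a_33 = 115/460 = 0.25
I − A =
  [   0.60    -0.35    -0.20]
  [  -0.25     0.85    -0.10]
  [  -0.15    -0.35     0.75]
Cofactors of I−A, C_ij = (−1)^(i+j)·(minor ij) (rows/columns in the sector order above):
  C_11 = (0.85)(0.75) − (-0.10)(-0.35) = 0.6025
  C_12 = −[(-0.25)(0.75) − (-0.10)(-0.15)] = 0.2025
  C_13 = (-0.25)(-0.35) − (0.85)(-0.15) = 0.2150
  C_21 = −[(-0.35)(0.75) − (-0.20)(-0.35)] = 0.3325
  C_22 = (0.60)(0.75) − (-0.20)(-0.15) = 0.4200
  C_23 = −[(0.60)(-0.35) − (-0.35)(-0.15)] = 0.2625
  C_31 = (-0.35)(-0.10) − (-0.20)(0.85) = 0.2050
  C_32 = −[(0.60)(-0.10) − (-0.20)(-0.25)] = 0.1100
  C_33 = (0.60)(0.85) − (-0.35)(-0.25) = 0.4225
det(I−A) = Σ_j (I−A)_1j·C_1j = (0.60)(0.6025) + (-0.35)(0.2025) + (-0.20)(0.2150) = 0.247625
adj(I−A) = Cᵀ =
  [ 0.6025   0.3325   0.2050]
  [ 0.2025   0.4200   0.1100]
  [ 0.2150   0.2625   0.4225]
(I − A)⁻¹ = adj(I−A) / det(I−A) ≈
  [   2.4331     1.3428     0.8279]
  [   0.8178     1.6961     0.4442]
  [   0.8682     1.0601     1.7062]
The output multiplier for sector j is the column-j sum of the Leontief inverse (I − A)⁻¹ = adj(I−A) / det(I−A).
Column 3 of adj(I−A): (0.2050, 0.1100, 0.4225); det(I−A) = 0.247625.
m_3 = (0.2050 + 0.1100 + 0.4225) / 0.247625 = 0.7375 / 0.247625 ≈ 2.978.

m_3 = 2.978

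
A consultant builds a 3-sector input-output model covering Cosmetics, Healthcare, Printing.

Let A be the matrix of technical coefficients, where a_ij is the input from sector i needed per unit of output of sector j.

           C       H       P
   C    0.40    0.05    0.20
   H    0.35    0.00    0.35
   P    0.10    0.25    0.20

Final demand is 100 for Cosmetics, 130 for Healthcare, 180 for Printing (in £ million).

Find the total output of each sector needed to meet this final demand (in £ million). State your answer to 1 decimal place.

I − A =
  [   0.60    -0.05    -0.20]
  [  -0.35     1.00    -0.35]
  [  -0.10    -0.25     0.80]
Cofactors of I−A, C_ij = (−1)^(i+j)·(minor ij) (rows/columns in the sector order above):
  C_11 = (1.00)(0.80) − (-0.35)(-0.25) = 0.7125
  C_12 = −[(-0.35)(0.80) − (-0.35)(-0.10)] = 0.3150
  C_13 = (-0.35)(-0.25) − (1.00)(-0.10) = 0.1875
  C_21 = −[(-0.05)(0.80) − (-0.20)(-0.25)] = 0.0900
  C_22 = (0.60)(0.80) − (-0.20)(-0.10) = 0.4600
  C_23 = −[(0.60)(-0.25) − (-0.05)(-0.10)] = 0.1550
  C_31 = (-0.05)(-0.35) − (-0.20)(1.00) = 0.2175
  C_32 = −[(0.60)(-0.35) − (-0.20)(-0.35)] = 0.2800
  C_33 = (0.60)(1.00) − (-0.05)(-0.35) = 0.5825
det(I−A) = Σ_j (I−A)_1j·C_1j = (0.60)(0.7125) + (-0.05)(0.3150) + (-0.20)(0.1875) = 0.37425
adj(I−A) = Cᵀ =
  [ 0.7125   0.0900   0.2175]
  [ 0.3150   0.4600   0.2800]
  [ 0.1875   0.1550   0.5825]
(I − A)⁻¹ = adj(I−A) / det(I−A) ≈
  [   1.9038     0.2405     0.5812]
  [   0.8417     1.2291     0.7482]
  [   0.5010     0.4142     1.5564]
x = (I − A)⁻¹ d = adj(I−A)·d / det(I−A), with det(I−A) = 0.37425:
  x_C = (0.7125·100 + 0.0900·130 + 0.2175·180) / 0.37425 = 122.10 / 0.37425 ≈ 326.3
  x_H = (0.3150·100 + 0.4600·130 + 0.2800·180) / 0.37425 = 141.70 / 0.37425 ≈ 378.6
  x_P = (0.1875·100 + 0.1550·130 + 0.5825·180) / 0.37425 = 143.75 / 0.37425 ≈ 384.1

x_C = 326.3, x_H = 378.6, x_P = 384.1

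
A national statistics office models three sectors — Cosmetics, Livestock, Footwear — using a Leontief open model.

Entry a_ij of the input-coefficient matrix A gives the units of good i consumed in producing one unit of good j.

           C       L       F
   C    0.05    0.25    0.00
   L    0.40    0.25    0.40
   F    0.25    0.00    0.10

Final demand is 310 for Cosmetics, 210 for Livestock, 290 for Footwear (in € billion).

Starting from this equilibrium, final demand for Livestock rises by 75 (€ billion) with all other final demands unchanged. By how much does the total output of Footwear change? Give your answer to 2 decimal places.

Δx_F = 8.91

I − A =
  [   0.95    -0.25     0.00]
  [  -0.40     0.75    -0.40]
  [  -0.25     0.00     0.90]
Cofactors of I−A, C_ij = (−1)^(i+j)·(minor ij) (rows/columns in the sector order above):
  C_11 = (0.75)(0.90) − (-0.40)(0.00) = 0.6750
  C_12 = −[(-0.40)(0.90) − (-0.40)(-0.25)] = 0.4600
  C_13 = (-0.40)(0.00) − (0.75)(-0.25) = 0.1875
  C_21 = −[(-0.25)(0.90) − (0.00)(0.00)] = 0.2250
  C_22 = (0.95)(0.90) − (0.00)(-0.25) = 0.8550
  C_23 = −[(0.95)(0.00) − (-0.25)(-0.25)] = 0.0625
  C_31 = (-0.25)(-0.40) − (0.00)(0.75) = 0.1000
  C_32 = −[(0.95)(-0.40) − (0.00)(-0.40)] = 0.3800
  C_33 = (0.95)(0.75) − (-0.25)(-0.40) = 0.6125
det(I−A) = Σ_j (I−A)_1j·C_1j = (0.95)(0.6750) + (-0.25)(0.4600) + (0.00)(0.1875) = 0.52625
adj(I−A) = Cᵀ =
  [ 0.6750   0.2250   0.1000]
  [ 0.4600   0.8550   0.3800]
  [ 0.1875   0.0625   0.6125]
(I − A)⁻¹ = adj(I−A) / det(I−A) ≈
  [   1.2827     0.4276     0.1900]
  [   0.8741     1.6247     0.7221]
  [   0.3563     0.1188     1.1639]
Δx = (I − A)⁻¹ Δd with Δd having +75 in the Livestock component and 0 elsewhere.
So Δx_F = L_FL · (+75), where L_FL = adj(I−A)_FL / det(I−A) = 0.0625 / 0.52625.
Δx_F = 0.0625 × (+75) / 0.52625 = 4.6875 / 0.52625 ≈ 8.91.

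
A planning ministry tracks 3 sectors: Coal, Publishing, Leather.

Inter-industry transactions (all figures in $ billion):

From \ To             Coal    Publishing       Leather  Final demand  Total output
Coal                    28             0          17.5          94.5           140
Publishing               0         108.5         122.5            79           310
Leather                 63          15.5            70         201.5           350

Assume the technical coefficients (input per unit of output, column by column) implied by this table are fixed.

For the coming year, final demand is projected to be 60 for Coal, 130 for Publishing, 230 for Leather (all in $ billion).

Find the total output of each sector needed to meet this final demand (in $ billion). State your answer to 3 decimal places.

x_C = 97.967, x_P = 397.870, x_L = 367.473

Technical coefficients a_ij = z_ij / X_j:
  a_CC = 28/140 = 0.20, a_PC = 0/140 = 0.00, a_LC = 63/140 = 0.45
  a_CP = 0/310 = 0.00, a_PP = 108.5/310 = 0.35, a_LP = 15.5/310 = 0.05
  a_CL = 17.5/350 = 0.05, a_PL = 122.5/350 = 0.35, a_LL = 70/350 = 0.20
I − A =
  [   0.80     0.00    -0.05]
  [   0.00     0.65    -0.35]
  [  -0.45    -0.05     0.80]
Cofactors of I−A, C_ij = (−1)^(i+j)·(minor ij) (rows/columns in the sector order above):
  C_11 = (0.65)(0.80) − (-0.35)(-0.05) = 0.5025
  C_12 = −[(0.00)(0.80) − (-0.35)(-0.45)] = 0.1575
  C_13 = (0.00)(-0.05) − (0.65)(-0.45) = 0.2925
  C_21 = −[(0.00)(0.80) − (-0.05)(-0.05)] = 0.0025
  C_22 = (0.80)(0.80) − (-0.05)(-0.45) = 0.6175
  C_23 = −[(0.80)(-0.05) − (0.00)(-0.45)] = 0.0400
  C_31 = (0.00)(-0.35) − (-0.05)(0.65) = 0.0325
  C_32 = −[(0.80)(-0.35) − (-0.05)(0.00)] = 0.2800
  C_33 = (0.80)(0.65) − (0.00)(0.00) = 0.5200
det(I−A) = Σ_j (I−A)_1j·C_1j = (0.80)(0.5025) + (0.00)(0.1575) + (-0.05)(0.2925) = 0.387375
adj(I−A) = Cᵀ =
  [ 0.5025   0.0025   0.0325]
  [ 0.1575   0.6175   0.2800]
  [ 0.2925   0.0400   0.5200]
(I − A)⁻¹ = adj(I−A) / det(I−A) ≈
  [   1.2972     0.0065     0.0839]
  [   0.4066     1.5941     0.7228]
  [   0.7551     0.1033     1.3424]
x = (I − A)⁻¹ d = adj(I−A)·d / det(I−A), with det(I−A) = 0.387375:
  x_C = (0.5025·60 + 0.0025·130 + 0.0325·230) / 0.387375 = 37.95 / 0.387375 ≈ 97.967
  x_P = (0.1575·60 + 0.6175·130 + 0.2800·230) / 0.387375 = 154.125 / 0.387375 ≈ 397.870
  x_L = (0.2925·60 + 0.0400·130 + 0.5200·230) / 0.387375 = 142.35 / 0.387375 ≈ 367.473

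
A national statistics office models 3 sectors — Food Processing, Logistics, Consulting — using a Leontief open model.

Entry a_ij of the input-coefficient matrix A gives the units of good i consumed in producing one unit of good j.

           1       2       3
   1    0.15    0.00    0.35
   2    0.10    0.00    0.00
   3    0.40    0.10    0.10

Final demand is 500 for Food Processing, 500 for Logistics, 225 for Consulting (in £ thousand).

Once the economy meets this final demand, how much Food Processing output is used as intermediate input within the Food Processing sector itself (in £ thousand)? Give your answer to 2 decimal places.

z_11 = 131.84

I − A =
  [   0.85     0.00    -0.35]
  [  -0.10     1.00     0.00]
  [  -0.40    -0.10     0.90]
Cofactors of I−A, C_ij = (−1)^(i+j)·(minor ij) (rows/columns in the sector order above):
  C_11 = (1.00)(0.90) − (0.00)(-0.10) = 0.9000
  C_12 = −[(-0.10)(0.90) − (0.00)(-0.40)] = 0.0900
  C_13 = (-0.10)(-0.10) − (1.00)(-0.40) = 0.4100
  C_21 = −[(0.00)(0.90) − (-0.35)(-0.10)] = 0.0350
  C_22 = (0.85)(0.90) − (-0.35)(-0.40) = 0.6250
  C_23 = −[(0.85)(-0.10) − (0.00)(-0.40)] = 0.0850
  C_31 = (0.00)(0.00) − (-0.35)(1.00) = 0.3500
  C_32 = −[(0.85)(0.00) − (-0.35)(-0.10)] = 0.0350
  C_33 = (0.85)(1.00) − (0.00)(-0.10) = 0.8500
det(I−A) = Σ_j (I−A)_1j·C_1j = (0.85)(0.9000) + (0.00)(0.0900) + (-0.35)(0.4100) = 0.6215
adj(I−A) = Cᵀ =
  [ 0.9000   0.0350   0.3500]
  [ 0.0900   0.6250   0.0350]
  [ 0.4100   0.0850   0.8500]
(I − A)⁻¹ = adj(I−A) / det(I−A) ≈
  [   1.4481     0.0563     0.5632]
  [   0.1448     1.0056     0.0563]
  [   0.6597     0.1368     1.3677]
First solve x = (I − A)⁻¹ d = adj(I−A)·d / det(I−A); in particular x_1 = (0.9000·500 + 0.0350·500 + 0.3500·225) / 0.6215 = 546.25 / 0.6215 ≈ 878.9220.
Intermediate flow from 1 to 1: z_11 = a_11 · x_1 = 0.15 × 546.25 / 0.6215 = 81.9375 / 0.6215 ≈ 131.84.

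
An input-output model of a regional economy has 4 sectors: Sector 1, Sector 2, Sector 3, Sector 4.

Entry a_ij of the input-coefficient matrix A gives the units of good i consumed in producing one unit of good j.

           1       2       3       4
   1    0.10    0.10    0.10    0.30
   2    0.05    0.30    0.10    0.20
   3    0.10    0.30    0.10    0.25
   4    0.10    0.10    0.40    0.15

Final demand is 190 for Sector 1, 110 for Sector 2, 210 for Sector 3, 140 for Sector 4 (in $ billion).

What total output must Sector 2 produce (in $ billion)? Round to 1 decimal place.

x_2 = 435.6

I − A =
  [   0.90    -0.10    -0.10    -0.30]
  [  -0.05     0.70    -0.10    -0.20]
  [  -0.10    -0.30     0.90    -0.25]
  [  -0.10    -0.10    -0.40     0.85]
Compute the cofactors C_ij = (−1)^(i+j)·(3×3 minor ij) of I−A; the adjugate is their transpose:
adj(I−A) = Cᵀ =
  [ 0.39550   0.15750   0.16100   0.22400]
  [ 0.07025   0.54850   0.15775   0.20025]
  [ 0.09500   0.25700   0.48875   0.23775]
  [ 0.09950   0.20400   0.26750   0.52600]
det(I−A) = Σ_j (I−A)_1j·C_1j = (0.90)(0.39550) + (-0.10)(0.07025) + (-0.10)(0.09500) + (-0.30)(0.09950) = 0.309575
(I − A)⁻¹ = adj(I−A) / det(I−A) ≈
  [   1.2776     0.5088     0.5201     0.7236]
  [   0.2269     1.7718     0.5096     0.6469]
  [   0.3069     0.8302     1.5788     0.7680]
  [   0.3214     0.6590     0.8641     1.6991]
x = (I − A)⁻¹ d = adj(I−A)·d / det(I−A), with det(I−A) = 0.309575:
  x_1 = (0.39550·190 + 0.15750·110 + 0.16100·210 + 0.22400·140) / 0.309575 = 157.64 / 0.309575 ≈ 509.2
  x_2 = (0.07025·190 + 0.54850·110 + 0.15775·210 + 0.20025·140) / 0.309575 = 134.845 / 0.309575 ≈ 435.6
  x_3 = (0.09500·190 + 0.25700·110 + 0.48875·210 + 0.23775·140) / 0.309575 = 182.2425 / 0.309575 ≈ 588.7
  x_4 = (0.09950·190 + 0.20400·110 + 0.26750·210 + 0.52600·140) / 0.309575 = 171.16 / 0.309575 ≈ 552.9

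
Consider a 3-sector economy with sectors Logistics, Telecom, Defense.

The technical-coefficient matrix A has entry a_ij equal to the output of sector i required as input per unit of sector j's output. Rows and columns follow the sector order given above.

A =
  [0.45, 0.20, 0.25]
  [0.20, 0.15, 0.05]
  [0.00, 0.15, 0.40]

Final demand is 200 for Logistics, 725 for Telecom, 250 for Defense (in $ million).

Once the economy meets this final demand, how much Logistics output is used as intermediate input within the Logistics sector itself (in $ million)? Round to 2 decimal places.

I − A =
  [   0.55    -0.20    -0.25]
  [  -0.20     0.85    -0.05]
  [   0.00    -0.15     0.60]
Cofactors of I−A, C_ij = (−1)^(i+j)·(minor ij) (rows/columns in the sector order above):
  C_11 = (0.85)(0.60) − (-0.05)(-0.15) = 0.5025
  C_12 = −[(-0.20)(0.60) − (-0.05)(0.00)] = 0.1200
  C_13 = (-0.20)(-0.15) − (0.85)(0.00) = 0.0300
  C_21 = −[(-0.20)(0.60) − (-0.25)(-0.15)] = 0.1575
  C_22 = (0.55)(0.60) − (-0.25)(0.00) = 0.3300
  C_23 = −[(0.55)(-0.15) − (-0.20)(0.00)] = 0.0825
  C_31 = (-0.20)(-0.05) − (-0.25)(0.85) = 0.2225
  C_32 = −[(0.55)(-0.05) − (-0.25)(-0.20)] = 0.0775
  C_33 = (0.55)(0.85) − (-0.20)(-0.20) = 0.4275
det(I−A) = Σ_j (I−A)_1j·C_1j = (0.55)(0.5025) + (-0.20)(0.1200) + (-0.25)(0.0300) = 0.244875
adj(I−A) = Cᵀ =
  [ 0.5025   0.1575   0.2225]
  [ 0.1200   0.3300   0.0775]
  [ 0.0300   0.0825   0.4275]
(I − A)⁻¹ = adj(I−A) / det(I−A) ≈
  [   2.0521     0.6432     0.9086]
  [   0.4900     1.3476     0.3165]
  [   0.1225     0.3369     1.7458]
First solve x = (I − A)⁻¹ d = adj(I−A)·d / det(I−A); in particular x_1 = (0.5025·200 + 0.1575·725 + 0.2225·250) / 0.244875 = 270.3125 / 0.244875 ≈ 1103.8795.
Intermediate flow from 1 to 1: z_11 = a_11 · x_1 = 0.45 × 270.3125 / 0.244875 = 121.640625 / 0.244875 ≈ 496.75.

z_11 = 496.75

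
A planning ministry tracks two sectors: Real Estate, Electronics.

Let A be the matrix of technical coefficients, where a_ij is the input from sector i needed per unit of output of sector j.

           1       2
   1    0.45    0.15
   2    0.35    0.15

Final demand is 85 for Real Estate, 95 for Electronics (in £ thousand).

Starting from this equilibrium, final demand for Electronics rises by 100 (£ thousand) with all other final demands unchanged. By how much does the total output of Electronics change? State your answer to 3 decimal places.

I − A =
  [   0.55    -0.15]
  [  -0.35     0.85]
det(I−A) = (0.55)(0.85) − (-0.15)(-0.35) = 0.4150
adj(I−A) = [[0.85, 0.15], [0.35, 0.55]]
(I − A)⁻¹ = adj(I−A) / det(I−A) ≈
  [   2.0482     0.3614]
  [   0.8434     1.3253]
Δx = (I − A)⁻¹ Δd with Δd having +100 in the Electronics component and 0 elsewhere.
So Δx_2 = L_22 · (+100), where L_22 = adj(I−A)_22 / det(I−A) = 0.55 / 0.4150.
Δx_2 = 0.55 × (+100) / 0.4150 = 55.00 / 0.4150 ≈ 132.530.

Δx_2 = 132.530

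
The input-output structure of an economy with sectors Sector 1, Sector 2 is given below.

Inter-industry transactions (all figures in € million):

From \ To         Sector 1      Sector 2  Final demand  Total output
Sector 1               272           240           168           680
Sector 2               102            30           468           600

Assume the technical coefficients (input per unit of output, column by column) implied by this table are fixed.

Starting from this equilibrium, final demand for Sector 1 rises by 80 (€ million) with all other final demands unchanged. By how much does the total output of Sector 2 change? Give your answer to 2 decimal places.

Δx_2 = 23.53

Technical coefficients a_ij = z_ij / X_j:
  a_11 = 272/680 = 0.40, a_21 = 102/680 = 0.15
  a_12 = 240/600 = 0.40, a_22 = 30/600 = 0.05
I − A =
  [   0.60    -0.40]
  [  -0.15     0.95]
det(I−A) = (0.60)(0.95) − (-0.40)(-0.15) = 0.5100
adj(I−A) = [[0.95, 0.40], [0.15, 0.60]]
(I − A)⁻¹ = adj(I−A) / det(I−A) ≈
  [   1.8627     0.7843]
  [   0.2941     1.1765]
Δx = (I − A)⁻¹ Δd with Δd having +80 in the Sector 1 component and 0 elsewhere.
So Δx_2 = L_21 · (+80), where L_21 = adj(I−A)_21 / det(I−A) = 0.15 / 0.5100.
Δx_2 = 0.15 × (+80) / 0.5100 = 12.00 / 0.5100 ≈ 23.53.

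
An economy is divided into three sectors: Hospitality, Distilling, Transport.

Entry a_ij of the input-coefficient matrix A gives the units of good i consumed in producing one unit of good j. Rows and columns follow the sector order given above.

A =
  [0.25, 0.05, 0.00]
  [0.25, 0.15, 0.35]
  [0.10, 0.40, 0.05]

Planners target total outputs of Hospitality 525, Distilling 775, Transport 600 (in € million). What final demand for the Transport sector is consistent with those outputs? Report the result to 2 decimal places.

I − A =
  [   0.75    -0.05     0.00]
  [  -0.25     0.85    -0.35]
  [  -0.10    -0.40     0.95]
d = (I − A) x:
  d_H = (+0.75)·525 + (-0.05)·775 + (+0.00)·600 = 355.00
  d_D = (-0.25)·525 + (+0.85)·775 + (-0.35)·600 = 317.50
  d_T = (-0.10)·525 + (-0.40)·775 + (+0.95)·600 = 207.50

d_T = 207.50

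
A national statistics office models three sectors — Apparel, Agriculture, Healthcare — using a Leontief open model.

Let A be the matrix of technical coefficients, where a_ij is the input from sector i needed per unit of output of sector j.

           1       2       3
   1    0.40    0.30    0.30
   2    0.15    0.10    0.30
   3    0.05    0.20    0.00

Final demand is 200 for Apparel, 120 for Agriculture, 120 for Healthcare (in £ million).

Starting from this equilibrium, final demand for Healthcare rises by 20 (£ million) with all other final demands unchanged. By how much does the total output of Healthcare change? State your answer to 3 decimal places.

I − A =
  [   0.60    -0.30    -0.30]
  [  -0.15     0.90    -0.30]
  [  -0.05    -0.20     1.00]
Cofactors of I−A, C_ij = (−1)^(i+j)·(minor ij) (rows/columns in the sector order above):
  C_11 = (0.90)(1.00) − (-0.30)(-0.20) = 0.8400
  C_12 = −[(-0.15)(1.00) − (-0.30)(-0.05)] = 0.1650
  C_13 = (-0.15)(-0.20) − (0.90)(-0.05) = 0.0750
  C_21 = −[(-0.30)(1.00) − (-0.30)(-0.20)] = 0.3600
  C_22 = (0.60)(1.00) − (-0.30)(-0.05) = 0.5850
  C_23 = −[(0.60)(-0.20) − (-0.30)(-0.05)] = 0.1350
  C_31 = (-0.30)(-0.30) − (-0.30)(0.90) = 0.3600
  C_32 = −[(0.60)(-0.30) − (-0.30)(-0.15)] = 0.2250
  C_33 = (0.60)(0.90) − (-0.30)(-0.15) = 0.4950
det(I−A) = Σ_j (I−A)_1j·C_1j = (0.60)(0.8400) + (-0.30)(0.1650) + (-0.30)(0.0750) = 0.4320
adj(I−A) = Cᵀ =
  [ 0.8400   0.3600   0.3600]
  [ 0.1650   0.5850   0.2250]
  [ 0.0750   0.1350   0.4950]
(I − A)⁻¹ = adj(I−A) / det(I−A) ≈
  [   1.9444     0.8333     0.8333]
  [   0.3819     1.3542     0.5208]
  [   0.1736     0.3125     1.1458]
Δx = (I − A)⁻¹ Δd with Δd having +20 in the Healthcare component and 0 elsewhere.
So Δx_3 = L_33 · (+20), where L_33 = adj(I−A)_33 / det(I−A) = 0.4950 / 0.4320.
Δx_3 = 0.4950 × (+20) / 0.4320 = 9.90 / 0.4320 ≈ 22.917.

Δx_3 = 22.917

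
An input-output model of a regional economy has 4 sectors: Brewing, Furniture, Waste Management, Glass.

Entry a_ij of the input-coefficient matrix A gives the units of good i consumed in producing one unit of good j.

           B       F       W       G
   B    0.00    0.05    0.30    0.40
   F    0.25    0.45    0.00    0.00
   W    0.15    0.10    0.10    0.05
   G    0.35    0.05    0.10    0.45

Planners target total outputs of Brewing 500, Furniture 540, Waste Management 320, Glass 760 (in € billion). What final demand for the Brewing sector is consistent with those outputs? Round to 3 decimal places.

d_B = 73.000

I − A =
  [   1.00    -0.05    -0.30    -0.40]
  [  -0.25     0.55     0.00     0.00]
  [  -0.15    -0.10     0.90    -0.05]
  [  -0.35    -0.05    -0.10     0.55]
d = (I − A) x:
  d_B = (+1.00)·500 + (-0.05)·540 + (-0.30)·320 + (-0.40)·760 = 73.000
  d_F = (-0.25)·500 + (+0.55)·540 + (+0.00)·320 + (+0.00)·760 = 172.000
  d_W = (-0.15)·500 + (-0.10)·540 + (+0.90)·320 + (-0.05)·760 = 121.000
  d_G = (-0.35)·500 + (-0.05)·540 + (-0.10)·320 + (+0.55)·760 = 184.000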